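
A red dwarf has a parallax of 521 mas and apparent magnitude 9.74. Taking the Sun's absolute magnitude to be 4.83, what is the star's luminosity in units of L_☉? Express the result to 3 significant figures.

L/L_☉ ≈ 4.00×10^-4

d = 1/p = 1000/521 mas = 1.919 pc
M = m − 5 log₁₀ d + 5 = 9.74 − 5·0.2832 + 5 = 13.324
M − M_☉ = 13.324 − 4.83 = 8.494
L/L_☉ = 10^(−0.4 × 8.494) = 4.002×10^-4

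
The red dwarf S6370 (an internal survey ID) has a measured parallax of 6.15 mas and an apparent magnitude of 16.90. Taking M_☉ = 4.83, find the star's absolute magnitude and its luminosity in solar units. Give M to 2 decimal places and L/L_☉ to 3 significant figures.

d = 1/p = 1000/6.15 mas = 162.6 pc
M = m − 5 log₁₀ d + 5 = 16.90 − 5·2.2111 + 5 = 10.844
M − M_☉ = 10.844 − 4.83 = 6.014
L/L_☉ = 10^(−0.4 × 6.014) = 3.929×10^-3

M ≈ 10.84; L/L_☉ ≈ 3.93×10^-3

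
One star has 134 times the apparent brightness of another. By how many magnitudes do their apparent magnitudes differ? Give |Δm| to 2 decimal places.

|Δm| ≈ 5.32

Pogson: Δm = −2.5 log₁₀(ratio) = −2.5 log₁₀(134) = −2.5 × 2.1271 = -5.318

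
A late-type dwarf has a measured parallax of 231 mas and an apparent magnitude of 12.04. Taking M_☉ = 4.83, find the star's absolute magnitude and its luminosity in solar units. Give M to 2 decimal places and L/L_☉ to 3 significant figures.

d = 1/p = 1000/231 mas = 4.329 pc
M = m − 5 log₁₀ d + 5 = 12.04 − 5·0.6364 + 5 = 13.858
M − M_☉ = 13.858 − 4.83 = 9.028
L/L_☉ = 10^(−0.4 × 9.028) = 2.448×10^-4

M ≈ 13.86; L/L_☉ ≈ 2.45×10^-4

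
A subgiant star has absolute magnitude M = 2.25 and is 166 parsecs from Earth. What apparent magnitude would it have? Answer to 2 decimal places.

m = M + 5 log₁₀ d − 5 = 2.25 + 5·2.2201 − 5 = 8.351

m ≈ 8.35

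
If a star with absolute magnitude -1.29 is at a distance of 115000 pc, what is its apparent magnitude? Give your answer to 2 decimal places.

m ≈ 19.01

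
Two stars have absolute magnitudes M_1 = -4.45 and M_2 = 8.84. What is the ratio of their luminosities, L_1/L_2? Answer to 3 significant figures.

L_1/L_2 ≈ 207000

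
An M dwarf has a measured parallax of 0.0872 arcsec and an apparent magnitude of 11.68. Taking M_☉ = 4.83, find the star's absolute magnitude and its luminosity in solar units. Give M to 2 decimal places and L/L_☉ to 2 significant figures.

M ≈ 11.38; L/L_☉ ≈ 2.4×10^-3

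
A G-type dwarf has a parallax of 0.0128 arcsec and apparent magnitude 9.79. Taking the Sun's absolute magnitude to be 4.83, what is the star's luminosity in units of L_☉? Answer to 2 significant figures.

L/L_☉ ≈ 0.63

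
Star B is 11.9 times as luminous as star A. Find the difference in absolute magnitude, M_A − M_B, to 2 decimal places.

M_A − M_B ≈ 2.69

Pogson: ΔM = −2.5 log₁₀(ratio) = −2.5 log₁₀(11.9) = −2.5 × 1.0755 = -2.689
Star B is brighter so has the smaller magnitude: M_A − M_B is positive.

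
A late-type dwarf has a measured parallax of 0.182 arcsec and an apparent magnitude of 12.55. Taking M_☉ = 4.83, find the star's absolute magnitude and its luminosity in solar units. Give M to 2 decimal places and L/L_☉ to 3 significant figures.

M ≈ 13.85; L/L_☉ ≈ 2.47×10^-4

d = 1/p = 1/0.182″ = 5.495 pc
M = m − 5 log₁₀ d + 5 = 12.55 − 5·0.7399 + 5 = 13.850
M − M_☉ = 13.850 − 4.83 = 9.020
L/L_☉ = 10^(−0.4 × 9.020) = 2.465×10^-4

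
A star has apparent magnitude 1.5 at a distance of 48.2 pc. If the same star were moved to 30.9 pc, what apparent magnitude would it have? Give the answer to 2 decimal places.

m ≈ 0.53

Flux ∝ 1/d², so Δm = 5 log₁₀(d₂/d₁) = 5 log₁₀(30.9/48.2) = -0.965
m₂ = m₁ + Δm = 1.5 + (-0.965) = 0.535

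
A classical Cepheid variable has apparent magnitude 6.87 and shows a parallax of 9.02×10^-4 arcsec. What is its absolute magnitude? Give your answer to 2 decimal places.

d = 1/p = 1/9.02×10^-4″ = 1109 pc
5 log₁₀(d/10 pc) = 5 log₁₀(1109) − 5 = 10.224
M = m − 5 log₁₀(d/10) = 6.87 − 10.224 = -3.354

M ≈ -3.35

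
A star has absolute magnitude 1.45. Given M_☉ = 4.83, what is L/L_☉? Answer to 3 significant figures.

L/L_☉ ≈ 22.5

M − M_☉ = 1.45 − 4.83 = -3.380
L/L_☉ = 10^(−0.4 (M − M_☉)) = 10^1.352 = 22.49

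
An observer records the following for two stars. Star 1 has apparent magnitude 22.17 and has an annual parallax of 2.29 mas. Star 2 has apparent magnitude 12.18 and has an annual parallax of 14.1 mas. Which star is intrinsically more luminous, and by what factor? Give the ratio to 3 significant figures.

Star 2 is more luminous, by a factor of 261.

Star 1: p = 2.29 mas = 2.29×10^-3″ → d = 1/p = 436.7 pc
Star 1: M = m − 5 log₁₀ d + 5 = 22.17 − 5·2.6402 + 5 = 13.969
Star 2: p = 14.1 mas = 0.0141″ → d = 1/p = 70.92 pc
Star 2: M = m − 5 log₁₀ d + 5 = 12.18 − 5·1.8508 + 5 = 7.926
ΔM = M_1 − M_2 = 13.969 − (7.926) = 6.043; smaller M is more luminous → Star 2.
L ratio = 10^(0.4 |ΔM|) = 10^2.417 = 261.4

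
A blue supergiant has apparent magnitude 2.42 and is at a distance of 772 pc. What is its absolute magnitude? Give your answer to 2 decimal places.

5 log₁₀(d/10 pc) = 5 log₁₀(772.0) − 5 = 9.438
M = m − 5 log₁₀(d/10) = 2.42 − 9.438 = -7.018

M ≈ -7.02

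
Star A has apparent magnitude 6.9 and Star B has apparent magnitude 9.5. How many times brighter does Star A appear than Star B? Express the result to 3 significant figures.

11.0

Δm = 6.9 − (9.5) = -2.6
Flux ratio = 10^(−0.4 Δm) = 10^(−0.4 × -2.6) = 10^1.040 = 10.96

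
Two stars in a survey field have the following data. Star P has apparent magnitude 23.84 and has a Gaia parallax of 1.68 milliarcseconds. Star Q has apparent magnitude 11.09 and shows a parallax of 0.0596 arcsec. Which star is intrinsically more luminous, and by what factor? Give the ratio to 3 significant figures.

Star Q is more luminous, by a factor of 100.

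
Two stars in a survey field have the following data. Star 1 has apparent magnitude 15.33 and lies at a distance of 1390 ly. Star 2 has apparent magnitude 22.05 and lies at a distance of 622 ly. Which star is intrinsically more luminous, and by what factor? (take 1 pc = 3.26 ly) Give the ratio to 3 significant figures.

Star 1: d = 1390 ly / 3.26 = 426.4 pc
Star 1: M = m − 5 log₁₀ d + 5 = 15.33 − 5·2.6298 + 5 = 7.181
Star 2: d = 622 ly / 3.26 = 190.8 pc
Star 2: M = m − 5 log₁₀ d + 5 = 22.05 − 5·2.2806 + 5 = 15.647
ΔM = M_1 − M_2 = 7.181 − (15.647) = -8.466; smaller M is more luminous → Star 1.
L ratio = 10^(0.4 |ΔM|) = 10^3.386 = 2435

Star 1 is more luminous, by a factor of 2430.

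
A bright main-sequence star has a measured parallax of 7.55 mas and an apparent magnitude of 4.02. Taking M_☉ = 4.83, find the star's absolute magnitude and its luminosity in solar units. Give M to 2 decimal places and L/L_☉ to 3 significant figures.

d = 1/p = 1000/7.55 mas = 132.5 pc
M = m − 5 log₁₀ d + 5 = 4.02 − 5·2.1221 + 5 = -1.590
M − M_☉ = -1.590 − 4.83 = -6.420
L/L_☉ = 10^(−0.4 × -6.420) = 369.9

M ≈ -1.59; L/L_☉ ≈ 370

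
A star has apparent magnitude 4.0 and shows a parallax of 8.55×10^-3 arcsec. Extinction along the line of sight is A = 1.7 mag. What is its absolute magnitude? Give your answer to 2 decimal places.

d = 1/p = 1/8.55×10^-3″ = 117.0 pc
5 log₁₀(d/10 pc) = 5 log₁₀(117.0) − 5 = 5.340
M = m − 5 log₁₀(d/10) − A = 4.0 − 5.340 − 1.7 = -3.040

M ≈ -3.04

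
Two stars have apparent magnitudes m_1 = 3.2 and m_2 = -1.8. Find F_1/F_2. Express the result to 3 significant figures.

F_1/F_2 ≈ 0.0100

Magnitude difference = 5.0
Flux ratio = 10^(−0.4 Δm) = 10^(−0.4 × 5.0) = 10^-2.000 = 0.01000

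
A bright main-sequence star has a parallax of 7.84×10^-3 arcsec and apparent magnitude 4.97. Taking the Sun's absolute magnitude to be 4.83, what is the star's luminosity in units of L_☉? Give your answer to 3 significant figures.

L/L_☉ ≈ 143

d = 1/p = 1/7.84×10^-3″ = 127.6 pc
M = m − 5 log₁₀ d + 5 = 4.97 − 5·2.1057 + 5 = -0.558
M − M_☉ = -0.558 − 4.83 = -5.388
L/L_☉ = 10^(−0.4 × -5.388) = 143.0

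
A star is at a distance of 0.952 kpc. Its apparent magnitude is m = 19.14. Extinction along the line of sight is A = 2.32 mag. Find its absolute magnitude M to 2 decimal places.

d = 0.952 kpc = 952.0 pc
5 log₁₀(d/10 pc) = 5 log₁₀(952.0) − 5 = 9.893
M = m − 5 log₁₀(d/10) − A = 19.14 − 9.893 − 2.32 = 6.927

M ≈ 6.93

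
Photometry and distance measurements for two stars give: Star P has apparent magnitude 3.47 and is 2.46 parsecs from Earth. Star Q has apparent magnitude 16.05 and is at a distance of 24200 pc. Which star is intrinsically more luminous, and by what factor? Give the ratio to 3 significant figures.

Star P: M = m − 5 log₁₀ d + 5 = 3.47 − 5·0.3909 + 5 = 6.515
Star Q: M = m − 5 log₁₀ d + 5 = 16.05 − 5·4.3838 + 5 = -0.869
ΔM = M_P − M_Q = 6.515 − (-0.869) = 7.384; smaller M is more luminous → Star Q.
L ratio = 10^(0.4 |ΔM|) = 10^2.954 = 899.0

Star Q is more luminous, by a factor of 899.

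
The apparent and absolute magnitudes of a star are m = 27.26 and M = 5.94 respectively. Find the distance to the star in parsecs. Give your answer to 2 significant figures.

d ≈ 180000 pc

μ = m − M = 21.320
m − M = 5 log₁₀ d − 5
log₁₀ d = (m − M)/5 + 1 = 5.2640
d = 10^5.2640 = 183700 pc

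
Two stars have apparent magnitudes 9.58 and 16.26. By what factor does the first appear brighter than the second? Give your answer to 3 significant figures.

470

Δm = 9.58 − (16.26) = -6.68
Flux ratio = 10^(−0.4 Δm) = 10^(−0.4 × -6.68) = 10^2.672 = 469.9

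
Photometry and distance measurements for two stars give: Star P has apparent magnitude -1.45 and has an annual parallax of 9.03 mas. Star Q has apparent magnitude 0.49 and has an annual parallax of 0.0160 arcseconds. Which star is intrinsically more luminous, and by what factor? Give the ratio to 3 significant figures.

Star P is more luminous, by a factor of 18.7.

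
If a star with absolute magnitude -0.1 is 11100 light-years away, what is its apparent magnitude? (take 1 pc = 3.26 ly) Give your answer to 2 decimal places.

m ≈ 12.56

d = 11100 ly / 3.26 = 3405 pc
m = M + 5 log₁₀ d − 5 = -0.1 + 5·3.5321 − 5 = 12.561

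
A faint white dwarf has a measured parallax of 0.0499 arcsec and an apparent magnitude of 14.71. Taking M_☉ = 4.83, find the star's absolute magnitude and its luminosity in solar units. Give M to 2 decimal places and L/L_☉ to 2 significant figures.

d = 1/p = 1/0.0499″ = 20.04 pc
M = m − 5 log₁₀ d + 5 = 14.71 − 5·1.3019 + 5 = 13.201
M − M_☉ = 13.201 − 4.83 = 8.371
L/L_☉ = 10^(−0.4 × 8.371) = 4.485×10^-4

M ≈ 13.20; L/L_☉ ≈ 4.5×10^-4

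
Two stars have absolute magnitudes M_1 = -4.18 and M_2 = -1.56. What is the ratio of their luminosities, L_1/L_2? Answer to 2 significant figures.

L_1/L_2 ≈ 11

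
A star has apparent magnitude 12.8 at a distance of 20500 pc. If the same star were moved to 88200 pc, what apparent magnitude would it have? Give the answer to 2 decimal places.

m ≈ 15.97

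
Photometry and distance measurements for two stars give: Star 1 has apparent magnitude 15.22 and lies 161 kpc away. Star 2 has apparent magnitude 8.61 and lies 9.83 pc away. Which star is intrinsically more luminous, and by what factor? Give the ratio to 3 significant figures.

Star 1 is more luminous, by a factor of 609000.

Star 1: d = 161 kpc = 161000 pc
Star 1: M = m − 5 log₁₀ d + 5 = 15.22 − 5·5.2068 + 5 = -5.814
Star 2: M = m − 5 log₁₀ d + 5 = 8.61 − 5·0.9926 + 5 = 8.647
ΔM = M_1 − M_2 = -5.814 − (8.647) = -14.461; smaller M is more luminous → Star 1.
L ratio = 10^(0.4 |ΔM|) = 10^5.785 = 608900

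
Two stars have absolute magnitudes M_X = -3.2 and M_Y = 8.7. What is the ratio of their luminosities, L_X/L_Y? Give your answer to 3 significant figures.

L_X/L_Y ≈ 57500

ΔM = M_X − M_Y = -11.9
L_X/L_Y = 10^(−0.4 ΔM) = 10^4.760 = 57540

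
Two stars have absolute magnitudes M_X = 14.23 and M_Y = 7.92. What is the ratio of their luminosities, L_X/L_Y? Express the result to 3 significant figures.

L_X/L_Y ≈ 2.99×10^-3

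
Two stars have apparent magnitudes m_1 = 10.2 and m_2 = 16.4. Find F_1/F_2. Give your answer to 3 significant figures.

F_1/F_2 ≈ 302

Δm = 10.2 − (16.4) = -6.2
Flux ratio = 10^(−0.4 Δm) = 10^(−0.4 × -6.2) = 10^2.480 = 302.0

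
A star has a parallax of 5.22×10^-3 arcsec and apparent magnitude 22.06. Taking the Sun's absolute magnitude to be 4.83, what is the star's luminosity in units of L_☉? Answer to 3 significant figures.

L/L_☉ ≈ 4.71×10^-5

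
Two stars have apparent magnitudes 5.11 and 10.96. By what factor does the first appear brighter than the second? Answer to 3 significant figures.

Δm = 5.11 − (10.96) = -5.85
Flux ratio = 10^(−0.4 Δm) = 10^(−0.4 × -5.85) = 10^2.340 = 218.8

219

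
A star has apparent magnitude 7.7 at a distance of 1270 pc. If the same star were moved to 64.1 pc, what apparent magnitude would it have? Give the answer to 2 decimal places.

Flux ∝ 1/d², so Δm = 5 log₁₀(d₂/d₁) = 5 log₁₀(64.1/1270) = -6.485
m₂ = m₁ + Δm = 7.7 + (-6.485) = 1.215

m ≈ 1.22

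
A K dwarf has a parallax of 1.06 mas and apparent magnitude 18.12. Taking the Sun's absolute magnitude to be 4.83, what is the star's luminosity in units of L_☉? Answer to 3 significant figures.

L/L_☉ ≈ 0.0430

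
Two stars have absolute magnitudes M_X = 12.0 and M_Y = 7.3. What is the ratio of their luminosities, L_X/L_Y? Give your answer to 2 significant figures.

L_X/L_Y ≈ 0.013

ΔM = M_X − M_Y = 4.7
L_X/L_Y = 10^(−0.4 ΔM) = 10^-1.880 = 0.01318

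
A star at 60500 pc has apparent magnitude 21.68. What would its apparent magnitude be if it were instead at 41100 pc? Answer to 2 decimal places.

Flux ∝ 1/d², so Δm = 5 log₁₀(d₂/d₁) = 5 log₁₀(41100/60500) = -0.840
m₂ = m₁ + Δm = 21.68 + (-0.840) = 20.840

m ≈ 20.84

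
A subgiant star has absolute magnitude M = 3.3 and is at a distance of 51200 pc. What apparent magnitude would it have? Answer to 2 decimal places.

m ≈ 21.85

m = M + 5 log₁₀ d − 5 = 3.3 + 5·4.7093 − 5 = 21.846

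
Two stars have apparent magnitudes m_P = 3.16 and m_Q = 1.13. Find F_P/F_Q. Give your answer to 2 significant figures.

Δm = 3.16 − (1.13) = 2.03
Flux ratio = 10^(−0.4 Δm) = 10^(−0.4 × 2.03) = 10^-0.812 = 0.1542

F_P/F_Q ≈ 0.15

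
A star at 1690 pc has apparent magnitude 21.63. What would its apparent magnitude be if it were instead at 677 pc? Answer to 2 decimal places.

Flux ∝ 1/d², so Δm = 5 log₁₀(d₂/d₁) = 5 log₁₀(677/1690) = -1.986
m₂ = m₁ + Δm = 21.63 + (-1.986) = 19.644

m ≈ 19.64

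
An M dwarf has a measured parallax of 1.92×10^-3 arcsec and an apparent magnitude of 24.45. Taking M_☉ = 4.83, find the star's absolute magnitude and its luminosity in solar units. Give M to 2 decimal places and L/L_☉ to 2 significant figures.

M ≈ 15.87; L/L_☉ ≈ 3.8×10^-5

d = 1/p = 1/1.92×10^-3″ = 520.8 pc
M = m − 5 log₁₀ d + 5 = 24.45 − 5·2.7167 + 5 = 15.867
M − M_☉ = 15.867 − 4.83 = 11.037
L/L_☉ = 10^(−0.4 × 11.037) = 3.849×10^-5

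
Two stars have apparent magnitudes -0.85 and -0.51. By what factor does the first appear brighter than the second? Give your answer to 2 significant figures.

Δm = -0.85 − (-0.51) = -0.34
Flux ratio = 10^(−0.4 Δm) = 10^(−0.4 × -0.34) = 10^0.136 = 1.368

1.4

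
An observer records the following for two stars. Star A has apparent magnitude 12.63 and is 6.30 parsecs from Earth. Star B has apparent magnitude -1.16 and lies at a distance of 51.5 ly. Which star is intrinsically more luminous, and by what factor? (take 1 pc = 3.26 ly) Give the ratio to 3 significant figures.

Star A: M = m − 5 log₁₀ d + 5 = 12.63 − 5·0.7993 + 5 = 13.633
Star B: d = 51.5 ly / 3.26 = 15.80 pc
Star B: M = m − 5 log₁₀ d + 5 = -1.16 − 5·1.1986 + 5 = -2.153
ΔM = M_A − M_B = 13.633 − (-2.153) = 15.786; smaller M is more luminous → Star B.
L ratio = 10^(0.4 |ΔM|) = 10^6.314 = 2.063×10^6

Star B is more luminous, by a factor of 2.06×10^6.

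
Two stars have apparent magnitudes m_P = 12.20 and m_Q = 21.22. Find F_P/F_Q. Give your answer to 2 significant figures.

F_P/F_Q ≈ 4100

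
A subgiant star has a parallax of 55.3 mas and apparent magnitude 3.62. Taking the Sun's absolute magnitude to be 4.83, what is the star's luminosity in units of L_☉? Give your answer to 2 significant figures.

d = 1/p = 1000/55.3 mas = 18.08 pc
M = m − 5 log₁₀ d + 5 = 3.62 − 5·1.2573 + 5 = 2.334
M − M_☉ = 2.334 − 4.83 = -2.496
L/L_☉ = 10^(−0.4 × -2.496) = 9.967

L/L_☉ ≈ 10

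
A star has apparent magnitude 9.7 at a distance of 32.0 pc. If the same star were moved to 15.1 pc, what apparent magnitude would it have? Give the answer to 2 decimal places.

Flux ∝ 1/d², so Δm = 5 log₁₀(d₂/d₁) = 5 log₁₀(15.1/32.0) = -1.631
m₂ = m₁ + Δm = 9.7 + (-1.631) = 8.069

m ≈ 8.07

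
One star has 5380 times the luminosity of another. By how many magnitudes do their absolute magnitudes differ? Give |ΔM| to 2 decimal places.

|ΔM| ≈ 9.33

Pogson: ΔM = −2.5 log₁₀(ratio) = −2.5 log₁₀(5380) = −2.5 × 3.7308 = -9.327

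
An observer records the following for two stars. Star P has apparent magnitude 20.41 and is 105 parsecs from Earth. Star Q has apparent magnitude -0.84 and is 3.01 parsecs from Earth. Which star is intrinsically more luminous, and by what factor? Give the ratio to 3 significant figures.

Star P: M = m − 5 log₁₀ d + 5 = 20.41 − 5·2.0212 + 5 = 15.304
Star Q: M = m − 5 log₁₀ d + 5 = -0.84 − 5·0.4786 + 5 = 1.767
ΔM = M_P − M_Q = 15.304 − (1.767) = 13.537; smaller M is more luminous → Star Q.
L ratio = 10^(0.4 |ΔM|) = 10^5.415 = 259900

Star Q is more luminous, by a factor of 260000.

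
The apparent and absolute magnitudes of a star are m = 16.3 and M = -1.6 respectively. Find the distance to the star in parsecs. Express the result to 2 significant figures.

Distance modulus: m − M = 16.3 − (-1.6) = 17.900
m − M = 5 log₁₀ d − 5
log₁₀ d = (m − M)/5 + 1 = 4.5800
d = 10^4.5800 = 38020 pc

d ≈ 38000 pc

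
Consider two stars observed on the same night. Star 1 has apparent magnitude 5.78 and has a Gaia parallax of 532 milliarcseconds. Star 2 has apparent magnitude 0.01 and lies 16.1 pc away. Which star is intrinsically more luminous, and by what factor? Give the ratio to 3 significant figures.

Star 1: p = 532 mas = 0.532″ → d = 1/p = 1.880 pc
Star 1: M = m − 5 log₁₀ d + 5 = 5.78 − 5·0.2741 + 5 = 9.410
Star 2: M = m − 5 log₁₀ d + 5 = 0.01 − 5·1.2068 + 5 = -1.024
ΔM = M_1 − M_2 = 9.410 − (-1.024) = 10.434; smaller M is more luminous → Star 2.
L ratio = 10^(0.4 |ΔM|) = 10^4.173 = 14910

Star 2 is more luminous, by a factor of 14900.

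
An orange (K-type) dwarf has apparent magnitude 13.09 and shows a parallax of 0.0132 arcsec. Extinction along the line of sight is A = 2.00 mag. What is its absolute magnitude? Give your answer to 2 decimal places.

d = 1/p = 1/0.0132″ = 75.76 pc
5 log₁₀(d/10 pc) = 5 log₁₀(75.76) − 5 = 4.397
M = m − 5 log₁₀(d/10) − A = 13.09 − 4.397 − 2.00 = 6.693

M ≈ 6.69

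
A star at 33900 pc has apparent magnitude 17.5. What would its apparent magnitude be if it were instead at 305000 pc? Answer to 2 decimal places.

Flux ∝ 1/d², so Δm = 5 log₁₀(d₂/d₁) = 5 log₁₀(305000/33900) = 4.771
m₂ = m₁ + Δm = 17.5 + (4.771) = 22.271

m ≈ 22.27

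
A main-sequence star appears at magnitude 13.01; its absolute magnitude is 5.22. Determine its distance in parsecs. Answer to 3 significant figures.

d ≈ 361 pc

Distance modulus: m − M = 13.01 − (5.22) = 7.790
m − M = 5 log₁₀ d − 5
log₁₀ d = (m − M)/5 + 1 = 2.5580
d = 10^2.5580 = 361.4 pc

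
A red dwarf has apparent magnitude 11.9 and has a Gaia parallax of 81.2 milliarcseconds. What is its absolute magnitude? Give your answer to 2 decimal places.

p = 81.2 mas = 0.0812″ → d = 1/p = 12.32 pc
5 log₁₀(d/10 pc) = 5 log₁₀(12.32) − 5 = 0.452
M = m − 5 log₁₀(d/10) = 11.9 − 0.452 = 11.448

M ≈ 11.45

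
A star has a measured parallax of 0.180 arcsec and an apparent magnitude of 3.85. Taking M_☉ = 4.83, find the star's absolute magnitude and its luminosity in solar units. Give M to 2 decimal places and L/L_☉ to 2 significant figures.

d = 1/p = 1/0.180″ = 5.556 pc
M = m − 5 log₁₀ d + 5 = 3.85 − 5·0.7447 + 5 = 5.126
M − M_☉ = 5.126 − 4.83 = 0.296
L/L_☉ = 10^(−0.4 × 0.296) = 0.7611

M ≈ 5.13; L/L_☉ ≈ 0.76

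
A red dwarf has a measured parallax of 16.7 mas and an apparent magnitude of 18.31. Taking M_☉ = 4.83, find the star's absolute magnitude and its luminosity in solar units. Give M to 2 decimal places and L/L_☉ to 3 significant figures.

d = 1/p = 1000/16.7 mas = 59.88 pc
M = m − 5 log₁₀ d + 5 = 18.31 − 5·1.7773 + 5 = 14.424
M − M_☉ = 14.424 − 4.83 = 9.594
L/L_☉ = 10^(−0.4 × 9.594) = 1.454×10^-4

M ≈ 14.42; L/L_☉ ≈ 1.45×10^-4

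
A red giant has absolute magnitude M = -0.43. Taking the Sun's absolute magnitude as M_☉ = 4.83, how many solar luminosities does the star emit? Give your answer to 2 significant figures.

L/L_☉ ≈ 130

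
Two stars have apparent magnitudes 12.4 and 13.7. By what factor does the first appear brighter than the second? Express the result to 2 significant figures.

3.3

Δm = 12.4 − (13.7) = -1.3
Flux ratio = 10^(−0.4 Δm) = 10^(−0.4 × -1.3) = 10^0.520 = 3.311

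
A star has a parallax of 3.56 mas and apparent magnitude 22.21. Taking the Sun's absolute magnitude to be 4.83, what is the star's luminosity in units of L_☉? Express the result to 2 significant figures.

d = 1/p = 1000/3.56 mas = 280.9 pc
M = m − 5 log₁₀ d + 5 = 22.21 − 5·2.4486 + 5 = 14.967
M − M_☉ = 14.967 − 4.83 = 10.137
L/L_☉ = 10^(−0.4 × 10.137) = 8.813×10^-5

L/L_☉ ≈ 8.8×10^-5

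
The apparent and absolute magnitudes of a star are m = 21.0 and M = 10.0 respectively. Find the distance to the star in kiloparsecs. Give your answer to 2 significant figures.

d ≈ 1.6 kpc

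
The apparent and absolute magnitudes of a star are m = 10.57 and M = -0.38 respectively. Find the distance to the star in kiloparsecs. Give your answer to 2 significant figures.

μ = m − M = 10.950
m − M = 5 log₁₀ d − 5
log₁₀ d = (m − M)/5 + 1 = 3.1900
d = 10^3.1900 = 1549 pc
= 1.549 kpc

d ≈ 1.5 kpc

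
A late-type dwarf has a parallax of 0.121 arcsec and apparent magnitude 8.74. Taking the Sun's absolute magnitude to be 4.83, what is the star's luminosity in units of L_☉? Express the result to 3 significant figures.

d = 1/p = 1/0.121″ = 8.264 pc
M = m − 5 log₁₀ d + 5 = 8.74 − 5·0.9172 + 5 = 9.154
M − M_☉ = 9.154 − 4.83 = 4.324
L/L_☉ = 10^(−0.4 × 4.324) = 0.01864

L/L_☉ ≈ 0.0186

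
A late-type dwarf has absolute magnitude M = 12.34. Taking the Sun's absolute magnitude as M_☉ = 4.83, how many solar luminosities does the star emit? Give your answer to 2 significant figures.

M − M_☉ = 12.34 − 4.83 = 7.510
L/L_☉ = 10^(−0.4 (M − M_☉)) = 10^-3.004 = 9.908×10^-4

L/L_☉ ≈ 9.9×10^-4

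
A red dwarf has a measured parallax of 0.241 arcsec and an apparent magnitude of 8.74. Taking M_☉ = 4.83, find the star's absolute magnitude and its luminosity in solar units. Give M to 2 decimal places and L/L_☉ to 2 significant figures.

M ≈ 10.65; L/L_☉ ≈ 4.7×10^-3

d = 1/p = 1/0.241″ = 4.149 pc
M = m − 5 log₁₀ d + 5 = 8.74 − 5·0.6180 + 5 = 10.650
M − M_☉ = 10.650 − 4.83 = 5.820
L/L_☉ = 10^(−0.4 × 5.820) = 4.699×10^-3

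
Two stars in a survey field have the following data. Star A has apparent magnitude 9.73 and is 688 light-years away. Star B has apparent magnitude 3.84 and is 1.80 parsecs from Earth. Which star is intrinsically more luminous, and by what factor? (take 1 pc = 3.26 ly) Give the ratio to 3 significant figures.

Star A is more luminous, by a factor of 60.6.

Star A: d = 688 ly / 3.26 = 211.0 pc
Star A: M = m − 5 log₁₀ d + 5 = 9.73 − 5·2.3244 + 5 = 3.108
Star B: M = m − 5 log₁₀ d + 5 = 3.84 − 5·0.2553 + 5 = 7.564
ΔM = M_A − M_B = 3.108 − (7.564) = -4.455; smaller M is more luminous → Star A.
L ratio = 10^(0.4 |ΔM|) = 10^1.782 = 60.56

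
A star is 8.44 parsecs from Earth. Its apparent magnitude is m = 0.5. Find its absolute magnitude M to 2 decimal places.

5 log₁₀(d/10 pc) = 5 log₁₀(8.440) − 5 = -0.368
M = m − 5 log₁₀(d/10) = 0.5 + 0.368 = 0.868

M ≈ 0.87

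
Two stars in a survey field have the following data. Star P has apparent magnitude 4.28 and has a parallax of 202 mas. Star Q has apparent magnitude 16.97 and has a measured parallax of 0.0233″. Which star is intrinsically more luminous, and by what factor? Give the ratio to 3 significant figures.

Star P is more luminous, by a factor of 1580.

Star P: p = 202 mas = 0.202″ → d = 1/p = 4.950 pc
Star P: M = m − 5 log₁₀ d + 5 = 4.28 − 5·0.6946 + 5 = 5.807
Star Q: d = 1/p = 1/0.0233″ = 42.92 pc
Star Q: M = m − 5 log₁₀ d + 5 = 16.97 − 5·1.6326 + 5 = 13.807
ΔM = M_P − M_Q = 5.807 − (13.807) = -8.000; smaller M is more luminous → Star P.
L ratio = 10^(0.4 |ΔM|) = 10^3.200 = 1585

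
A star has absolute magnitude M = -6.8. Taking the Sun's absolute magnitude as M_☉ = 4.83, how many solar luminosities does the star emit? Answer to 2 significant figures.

L/L_☉ ≈ 45000

M − M_☉ = -6.8 − 4.83 = -11.630
L/L_☉ = 10^(−0.4 (M − M_☉)) = 10^4.652 = 44870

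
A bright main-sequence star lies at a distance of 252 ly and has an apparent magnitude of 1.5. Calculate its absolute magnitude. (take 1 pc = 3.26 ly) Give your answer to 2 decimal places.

M ≈ -2.94

d = 252 ly / 3.26 = 77.30 pc
5 log₁₀(d/10 pc) = 5 log₁₀(77.30) − 5 = 4.441
M = m − 5 log₁₀(d/10) = 1.5 − 4.441 = -2.941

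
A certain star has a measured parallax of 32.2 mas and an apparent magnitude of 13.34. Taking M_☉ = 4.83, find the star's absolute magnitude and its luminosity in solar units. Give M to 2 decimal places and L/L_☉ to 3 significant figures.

d = 1/p = 1000/32.2 mas = 31.06 pc
M = m − 5 log₁₀ d + 5 = 13.34 − 5·1.4921 + 5 = 10.879
M − M_☉ = 10.879 − 4.83 = 6.049
L/L_☉ = 10^(−0.4 × 6.049) = 3.804×10^-3

M ≈ 10.88; L/L_☉ ≈ 3.80×10^-3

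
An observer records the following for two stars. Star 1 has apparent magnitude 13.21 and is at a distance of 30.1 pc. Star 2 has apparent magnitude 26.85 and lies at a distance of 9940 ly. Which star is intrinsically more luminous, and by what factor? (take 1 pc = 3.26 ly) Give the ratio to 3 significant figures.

Star 1: M = m − 5 log₁₀ d + 5 = 13.21 − 5·1.4786 + 5 = 10.817
Star 2: d = 9940 ly / 3.26 = 3049 pc
Star 2: M = m − 5 log₁₀ d + 5 = 26.85 − 5·3.4842 + 5 = 14.429
ΔM = M_1 − M_2 = 10.817 − (14.429) = -3.612; smaller M is more luminous → Star 1.
L ratio = 10^(0.4 |ΔM|) = 10^1.445 = 27.85

Star 1 is more luminous, by a factor of 27.8.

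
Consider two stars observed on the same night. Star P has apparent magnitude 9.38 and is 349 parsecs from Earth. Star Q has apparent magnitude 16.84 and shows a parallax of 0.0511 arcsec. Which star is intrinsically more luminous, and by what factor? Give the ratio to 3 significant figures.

Star P: M = m − 5 log₁₀ d + 5 = 9.38 − 5·2.5428 + 5 = 1.666
Star Q: d = 1/p = 1/0.0511″ = 19.57 pc
Star Q: M = m − 5 log₁₀ d + 5 = 16.84 − 5·1.2916 + 5 = 15.382
ΔM = M_P − M_Q = 1.666 − (15.382) = -13.716; smaller M is more luminous → Star P.
L ratio = 10^(0.4 |ΔM|) = 10^5.486 = 306500

Star P is more luminous, by a factor of 307000.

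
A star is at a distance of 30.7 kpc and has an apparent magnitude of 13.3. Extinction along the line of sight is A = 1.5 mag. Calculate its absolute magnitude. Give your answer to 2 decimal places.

M ≈ -5.64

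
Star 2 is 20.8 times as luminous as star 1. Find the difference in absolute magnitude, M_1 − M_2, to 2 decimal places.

M_1 − M_2 ≈ 3.30

Pogson: ΔM = −2.5 log₁₀(ratio) = −2.5 log₁₀(20.8) = −2.5 × 1.3181 = -3.295
Star 2 is brighter so has the smaller magnitude: M_1 − M_2 is positive.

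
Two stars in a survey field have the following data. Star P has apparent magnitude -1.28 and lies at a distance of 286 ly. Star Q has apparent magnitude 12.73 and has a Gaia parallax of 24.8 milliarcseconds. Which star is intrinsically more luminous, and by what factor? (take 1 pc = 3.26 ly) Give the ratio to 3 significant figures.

Star P is more luminous, by a factor of 1.90×10^6.

Star P: d = 286 ly / 3.26 = 87.73 pc
Star P: M = m − 5 log₁₀ d + 5 = -1.28 − 5·1.9431 + 5 = -5.996
Star Q: p = 24.8 mas = 0.0248″ → d = 1/p = 40.32 pc
Star Q: M = m − 5 log₁₀ d + 5 = 12.73 − 5·1.6055 + 5 = 9.702
ΔM = M_P − M_Q = -5.996 − (9.702) = -15.698; smaller M is more luminous → Star P.
L ratio = 10^(0.4 |ΔM|) = 10^6.279 = 1.902×10^6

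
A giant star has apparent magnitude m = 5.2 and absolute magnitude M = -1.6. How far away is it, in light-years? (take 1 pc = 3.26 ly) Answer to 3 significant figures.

d ≈ 747 ly

Distance modulus: m − M = 5.2 − (-1.6) = 6.800
m − M = 5 log₁₀ d − 5
log₁₀ d = (m − M)/5 + 1 = 2.3600
d = 10^2.3600 = 229.1 pc
= 746.8 ly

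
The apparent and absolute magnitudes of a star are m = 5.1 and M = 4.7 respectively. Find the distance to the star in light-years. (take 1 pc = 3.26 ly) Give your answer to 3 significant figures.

d ≈ 39.2 ly

μ = m − M = 0.400
m − M = 5 log₁₀ d − 5
log₁₀ d = (m − M)/5 + 1 = 1.0800
d = 10^1.0800 = 12.02 pc
= 39.19 ly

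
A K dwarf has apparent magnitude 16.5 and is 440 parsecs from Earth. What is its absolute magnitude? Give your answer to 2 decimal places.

M ≈ 8.28

5 log₁₀(d/10 pc) = 5 log₁₀(440.0) − 5 = 8.217
M = m − 5 log₁₀(d/10) = 16.5 − 8.217 = 8.283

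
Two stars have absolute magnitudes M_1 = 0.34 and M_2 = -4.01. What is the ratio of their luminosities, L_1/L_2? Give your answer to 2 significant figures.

L_1/L_2 ≈ 0.018

ΔM = M_1 − M_2 = 4.35
L_1/L_2 = 10^(−0.4 ΔM) = 10^-1.740 = 0.01820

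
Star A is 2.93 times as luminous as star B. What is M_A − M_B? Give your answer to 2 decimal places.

Pogson: ΔM = −2.5 log₁₀(ratio) = −2.5 log₁₀(2.93) = −2.5 × 0.4669 = -1.167
Star A is brighter, so it has the smaller magnitude: the difference is negative.

M_A − M_B ≈ -1.17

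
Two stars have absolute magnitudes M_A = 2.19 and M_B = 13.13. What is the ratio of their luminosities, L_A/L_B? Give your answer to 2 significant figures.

L_A/L_B ≈ 24000

ΔM = M_A − M_B = -10.94
L_A/L_B = 10^(−0.4 ΔM) = 10^4.376 = 23770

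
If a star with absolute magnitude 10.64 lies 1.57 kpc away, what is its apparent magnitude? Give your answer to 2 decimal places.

m ≈ 21.62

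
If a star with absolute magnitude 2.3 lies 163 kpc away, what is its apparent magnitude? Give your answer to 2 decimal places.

m ≈ 23.36

d = 163 kpc = 163000 pc
m = M + 5 log₁₀ d − 5 = 2.3 + 5·5.2122 − 5 = 23.361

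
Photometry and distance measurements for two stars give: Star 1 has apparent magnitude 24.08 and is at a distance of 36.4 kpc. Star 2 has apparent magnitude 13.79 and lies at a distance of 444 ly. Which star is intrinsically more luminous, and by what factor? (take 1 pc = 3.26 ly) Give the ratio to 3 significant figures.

Star 1: d = 36.4 kpc = 36400 pc
Star 1: M = m − 5 log₁₀ d + 5 = 24.08 − 5·4.5611 + 5 = 6.274
Star 2: d = 444 ly / 3.26 = 136.2 pc
Star 2: M = m − 5 log₁₀ d + 5 = 13.79 − 5·2.1342 + 5 = 8.119
ΔM = M_1 − M_2 = 6.274 − (8.119) = -1.845; smaller M is more luminous → Star 1.
L ratio = 10^(0.4 |ΔM|) = 10^0.738 = 5.469

Star 1 is more luminous, by a factor of 5.47.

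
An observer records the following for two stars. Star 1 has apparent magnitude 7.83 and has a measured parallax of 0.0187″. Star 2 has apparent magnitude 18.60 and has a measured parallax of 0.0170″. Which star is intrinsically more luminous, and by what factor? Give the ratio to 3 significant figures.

Star 1: d = 1/p = 1/0.0187″ = 53.48 pc
Star 1: M = m − 5 log₁₀ d + 5 = 7.83 − 5·1.7282 + 5 = 4.189
Star 2: d = 1/p = 1/0.0170″ = 58.82 pc
Star 2: M = m − 5 log₁₀ d + 5 = 18.60 − 5·1.7696 + 5 = 14.752
ΔM = M_1 − M_2 = 4.189 − (14.752) = -10.563; smaller M is more luminous → Star 1.
L ratio = 10^(0.4 |ΔM|) = 10^4.225 = 16800

Star 1 is more luminous, by a factor of 16800.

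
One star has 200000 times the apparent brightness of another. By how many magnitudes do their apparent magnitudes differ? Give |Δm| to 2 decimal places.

|Δm| ≈ 13.25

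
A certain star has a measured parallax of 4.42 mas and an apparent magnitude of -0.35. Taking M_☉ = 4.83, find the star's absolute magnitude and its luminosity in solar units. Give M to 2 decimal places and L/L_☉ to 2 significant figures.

d = 1/p = 1000/4.42 mas = 226.2 pc
M = m − 5 log₁₀ d + 5 = -0.35 − 5·2.3546 + 5 = -7.123
M − M_☉ = -7.123 − 4.83 = -11.953
L/L_☉ = 10^(−0.4 × -11.953) = 60420

M ≈ -7.12; L/L_☉ ≈ 60000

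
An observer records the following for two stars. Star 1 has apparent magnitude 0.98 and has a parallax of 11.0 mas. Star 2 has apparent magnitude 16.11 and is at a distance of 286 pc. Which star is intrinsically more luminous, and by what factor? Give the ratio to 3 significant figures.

Star 1 is more luminous, by a factor of 114000.

Star 1: p = 11.0 mas = 0.0110″ → d = 1/p = 90.91 pc
Star 1: M = m − 5 log₁₀ d + 5 = 0.98 − 5·1.9586 + 5 = -3.813
Star 2: M = m − 5 log₁₀ d + 5 = 16.11 − 5·2.4564 + 5 = 8.828
ΔM = M_1 − M_2 = -3.813 − (8.828) = -12.641; smaller M is more luminous → Star 1.
L ratio = 10^(0.4 |ΔM|) = 10^5.056 = 113900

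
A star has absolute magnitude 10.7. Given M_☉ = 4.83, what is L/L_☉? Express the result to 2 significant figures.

L/L_☉ ≈ 4.5×10^-3

M − M_☉ = 10.7 − 4.83 = 5.870
L/L_☉ = 10^(−0.4 (M − M_☉)) = 10^-2.348 = 4.487×10^-3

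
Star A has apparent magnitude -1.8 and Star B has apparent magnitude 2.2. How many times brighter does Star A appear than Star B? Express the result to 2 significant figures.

40

Magnitude difference = -4.0
Flux ratio = 10^(−0.4 Δm) = 10^(−0.4 × -4.0) = 10^1.600 = 39.81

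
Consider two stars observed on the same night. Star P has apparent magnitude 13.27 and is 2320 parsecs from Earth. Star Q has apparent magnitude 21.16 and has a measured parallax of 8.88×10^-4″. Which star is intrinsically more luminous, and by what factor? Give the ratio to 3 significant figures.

Star P is more luminous, by a factor of 6080.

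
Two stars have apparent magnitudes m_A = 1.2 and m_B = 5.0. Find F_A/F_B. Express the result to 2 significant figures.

F_A/F_B ≈ 33

Magnitude difference = -3.8
Flux ratio = 10^(−0.4 Δm) = 10^(−0.4 × -3.8) = 10^1.520 = 33.11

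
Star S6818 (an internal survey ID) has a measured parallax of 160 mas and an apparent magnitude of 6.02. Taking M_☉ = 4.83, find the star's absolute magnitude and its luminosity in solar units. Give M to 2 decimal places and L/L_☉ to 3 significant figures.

M ≈ 7.04; L/L_☉ ≈ 0.131

d = 1/p = 1000/160 mas = 6.250 pc
M = m − 5 log₁₀ d + 5 = 6.02 − 5·0.7959 + 5 = 7.041
M − M_☉ = 7.041 − 4.83 = 2.211
L/L_☉ = 10^(−0.4 × 2.211) = 0.1305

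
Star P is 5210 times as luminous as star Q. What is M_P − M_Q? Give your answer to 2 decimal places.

Pogson: ΔM = −2.5 log₁₀(ratio) = −2.5 log₁₀(5210) = −2.5 × 3.7168 = -9.292
Star P is brighter, so it has the smaller magnitude: the difference is negative.

M_P − M_Q ≈ -9.29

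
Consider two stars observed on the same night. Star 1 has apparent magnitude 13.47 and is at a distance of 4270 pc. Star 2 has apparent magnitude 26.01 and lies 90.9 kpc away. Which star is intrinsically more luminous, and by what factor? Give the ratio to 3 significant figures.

Star 1: M = m − 5 log₁₀ d + 5 = 13.47 − 5·3.6304 + 5 = 0.318
Star 2: d = 90.9 kpc = 90900 pc
Star 2: M = m − 5 log₁₀ d + 5 = 26.01 − 5·4.9586 + 5 = 6.217
ΔM = M_1 − M_2 = 0.318 − (6.217) = -5.899; smaller M is more luminous → Star 1.
L ratio = 10^(0.4 |ΔM|) = 10^2.360 = 228.9

Star 1 is more luminous, by a factor of 229.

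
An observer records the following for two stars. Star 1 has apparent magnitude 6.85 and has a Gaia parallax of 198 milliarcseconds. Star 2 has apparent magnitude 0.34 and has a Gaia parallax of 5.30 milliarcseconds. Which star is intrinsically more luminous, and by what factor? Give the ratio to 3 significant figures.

Star 2 is more luminous, by a factor of 561000.

Star 1: p = 198 mas = 0.198″ → d = 1/p = 5.051 pc
Star 1: M = m − 5 log₁₀ d + 5 = 6.85 − 5·0.7033 + 5 = 8.333
Star 2: p = 5.30 mas = 5.30×10^-3″ → d = 1/p = 188.7 pc
Star 2: M = m − 5 log₁₀ d + 5 = 0.34 − 5·2.2757 + 5 = -6.039
ΔM = M_1 − M_2 = 8.333 − (-6.039) = 14.372; smaller M is more luminous → Star 2.
L ratio = 10^(0.4 |ΔM|) = 10^5.749 = 560800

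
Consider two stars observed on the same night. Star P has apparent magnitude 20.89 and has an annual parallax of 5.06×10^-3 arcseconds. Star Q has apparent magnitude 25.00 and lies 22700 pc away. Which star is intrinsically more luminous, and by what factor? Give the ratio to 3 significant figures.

Star Q is more luminous, by a factor of 299.

Star P: d = 1/p = 1/5.06×10^-3″ = 197.6 pc
Star P: M = m − 5 log₁₀ d + 5 = 20.89 − 5·2.2958 + 5 = 14.411
Star Q: M = m − 5 log₁₀ d + 5 = 25.00 − 5·4.3560 + 5 = 8.220
ΔM = M_P − M_Q = 14.411 − (8.220) = 6.191; smaller M is more luminous → Star Q.
L ratio = 10^(0.4 |ΔM|) = 10^2.476 = 299.5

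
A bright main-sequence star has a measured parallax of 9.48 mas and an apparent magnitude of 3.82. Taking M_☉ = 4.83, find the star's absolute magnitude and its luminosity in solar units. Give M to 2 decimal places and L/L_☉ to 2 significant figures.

d = 1/p = 1000/9.48 mas = 105.5 pc
M = m − 5 log₁₀ d + 5 = 3.82 − 5·2.0232 + 5 = -1.296
M − M_☉ = -1.296 − 4.83 = -6.126
L/L_☉ = 10^(−0.4 × -6.126) = 282.1

M ≈ -1.30; L/L_☉ ≈ 280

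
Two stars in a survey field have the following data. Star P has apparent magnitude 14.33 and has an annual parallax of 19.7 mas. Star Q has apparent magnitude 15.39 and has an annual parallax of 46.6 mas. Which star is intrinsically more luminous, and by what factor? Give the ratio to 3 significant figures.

Star P is more luminous, by a factor of 14.9.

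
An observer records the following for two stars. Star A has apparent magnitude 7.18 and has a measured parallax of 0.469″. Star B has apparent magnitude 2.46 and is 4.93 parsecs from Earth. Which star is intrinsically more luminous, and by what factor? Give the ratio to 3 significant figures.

Star A: d = 1/p = 1/0.469″ = 2.132 pc
Star A: M = m − 5 log₁₀ d + 5 = 7.18 − 5·0.3288 + 5 = 10.536
Star B: M = m − 5 log₁₀ d + 5 = 2.46 − 5·0.6928 + 5 = 3.996
ΔM = M_A − M_B = 10.536 − (3.996) = 6.540; smaller M is more luminous → Star B.
L ratio = 10^(0.4 |ΔM|) = 10^2.616 = 413.1

Star B is more luminous, by a factor of 413.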